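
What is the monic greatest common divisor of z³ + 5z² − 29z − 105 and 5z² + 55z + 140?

z + 7

Repeated division with remainder:
  z³ + 5z² − 29z − 105 = ((1/5)z − 6/5)(5z² + 55z + 140) + (9z + 63)
  5z² + 55z + 140 = ((5/9)z + 20/9)(9z + 63) + (0)
Last nonzero remainder: 9z + 63. Dividing through by 9 gives the monic gcd z + 7.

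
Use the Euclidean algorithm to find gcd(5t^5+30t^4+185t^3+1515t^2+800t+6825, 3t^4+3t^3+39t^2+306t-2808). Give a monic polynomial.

Repeated division with remainder:
  5t^5+30t^4+185t^3+1515t^2+800t+6825 = ((5/3)t+25/3)(3t^4+3t^3+39t^2+306t-2808) + (95t^3+680t^2+2930t+30225)
  3t^4+3t^3+39t^2+306t-2808 = ((3/95)t-351/1805)(95t^3+680t^2+2930t+30225) + ((28413/361)t^2-(28413/361)t+1108107/361)
  95t^3+680t^2+2930t+30225 = ((34295/28413)t+279775/28413)((28413/361)t^2-(28413/361)t+1108107/361) + (0)
Last nonzero remainder: (28413/361)t^2-(28413/361)t+1108107/361. Dividing through by 28413/361 gives the monic gcd t^2-t+39.

t^2-t+39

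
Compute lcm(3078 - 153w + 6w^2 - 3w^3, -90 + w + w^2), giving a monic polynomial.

-10260 - 516w + 31w^2 + 8w^3 + w^4

Apply the Euclidean algorithm:
  -3w^3 + 6w^2 - 153w + 3078 = (-3w + 9)(w^2 + w - 90) + (-432w + 3888)
  w^2 + w - 90 = (-(1/432)w - 5/216)(-432w + 3888) + (0)
Last nonzero remainder: -432w + 3888. Dividing through by -432 gives the monic gcd w - 9.
Then lcm(f, g) = f·g / gcd(f, g); expanding and making the result monic gives the answer.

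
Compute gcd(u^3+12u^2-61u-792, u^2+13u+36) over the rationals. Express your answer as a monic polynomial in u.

Apply the Euclidean algorithm:
  u^3+12u^2-61u-792 = (u-1)(u^2+13u+36) + (-84u-756)
  u^2+13u+36 = (-(1/84)u-1/21)(-84u-756) + (0)
Last nonzero remainder: -84u-756. Dividing through by -84 gives the monic gcd u+9.

u+9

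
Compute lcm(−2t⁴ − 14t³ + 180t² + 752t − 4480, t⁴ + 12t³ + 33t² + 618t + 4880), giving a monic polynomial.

t⁶ + t⁵ − 71t⁴ + 591t³ − 994t² − 36376t + 136640

Repeated division with remainder:
  −2t⁴ − 14t³ + 180t² + 752t − 4480 = (−2)(t⁴ + 12t³ + 33t² + 618t + 4880) + (10t³ + 246t² + 1988t + 5280)
  t⁴ + 12t³ + 33t² + 618t + 4880 = ((1/10)t − 63/50)(10t³ + 246t² + 1988t + 5280) + ((3604/25)t² + (64872/25)t + 57664/5)
  10t³ + 246t² + 1988t + 5280 = ((125/1802)t + 825/1802)((3604/25)t² + (64872/25)t + 57664/5) + (0)
Last nonzero remainder: (3604/25)t² + (64872/25)t + 57664/5. Dividing through by 3604/25 gives the monic gcd t² + 18t + 80.
Then lcm(f, g) = f·g / gcd(f, g); expanding and making the result monic gives the answer.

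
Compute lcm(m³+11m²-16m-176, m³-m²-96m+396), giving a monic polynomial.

m⁵-m⁴-112m³+412m²+1536m-6336

Repeated division with remainder:
  m³+11m²-16m-176 = (m³-m²-96m+396) + (12m²+80m-572)
  m³-m²-96m+396 = ((1/12)m-23/36)(12m²+80m-572) + ((25/9)m+275/9)
  12m²+80m-572 = ((108/25)m-468/25)((25/9)m+275/9) + (0)
Last nonzero remainder: (25/9)m+275/9. Dividing through by 25/9 gives the monic gcd m+11.
Then lcm(f, g) = f·g / gcd(f, g); expanding and making the result monic gives the answer.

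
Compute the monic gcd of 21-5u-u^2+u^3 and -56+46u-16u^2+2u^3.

7-4u+u^2

Repeated division with remainder:
  u^3-u^2-5u+21 = (1/2)(2u^3-16u^2+46u-56) + (7u^2-28u+49)
  2u^3-16u^2+46u-56 = ((2/7)u-8/7)(7u^2-28u+49) + (0)
Last nonzero remainder: 7u^2-28u+49. Dividing through by 7 gives the monic gcd u^2-4u+7.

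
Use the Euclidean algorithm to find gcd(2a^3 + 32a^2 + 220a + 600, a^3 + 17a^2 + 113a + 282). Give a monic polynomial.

Apply the Euclidean algorithm:
  2a^3 + 32a^2 + 220a + 600 = (2)(a^3 + 17a^2 + 113a + 282) + (-2a^2 - 6a + 36)
  a^3 + 17a^2 + 113a + 282 = (-(1/2)a - 7)(-2a^2 - 6a + 36) + (89a + 534)
  -2a^2 - 6a + 36 = (-(2/89)a + 6/89)(89a + 534) + (0)
Last nonzero remainder: 89a + 534. Dividing through by 89 gives the monic gcd a + 6.

a + 6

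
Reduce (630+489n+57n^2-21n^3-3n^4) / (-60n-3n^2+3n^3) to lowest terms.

Repeated division with remainder:
  -3n^4-21n^3+57n^2+489n+630 = (-n-8)(3n^3-3n^2-60n) + (-27n^2+9n+630)
  3n^3-3n^2-60n = (-(1/9)n+2/27)(-27n^2+9n+630) + ((28/3)n-140/3)
  -27n^2+9n+630 = (-(81/28)n-27/2)((28/3)n-140/3) + (0)
Last nonzero remainder: (28/3)n-140/3. Dividing through by 28/3 gives the monic gcd n-5.
Cancel n-5 from numerator and denominator to get the reduced form.

(-42-41n-12n^2-n^3)/(4n+n^2)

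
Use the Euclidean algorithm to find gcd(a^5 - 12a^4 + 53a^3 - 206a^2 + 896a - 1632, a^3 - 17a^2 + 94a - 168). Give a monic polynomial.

a^2 - 10a + 24

By polynomial division,
  a^5 - 12a^4 + 53a^3 - 206a^2 + 896a - 1632 = (a^2 + 5a + 44)(a^3 - 17a^2 + 94a - 168) + (240a^2 - 2400a + 5760)
  a^3 - 17a^2 + 94a - 168 = ((1/240)a - 7/240)(240a^2 - 2400a + 5760) + (0)
Last nonzero remainder: 240a^2 - 2400a + 5760. Dividing through by 240 gives the monic gcd a^2 - 10a + 24.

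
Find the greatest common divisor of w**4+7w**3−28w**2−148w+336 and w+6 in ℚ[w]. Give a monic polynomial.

Repeated division with remainder:
  w**4+7w**3−28w**2−148w+336 = (w**3+w**2−34w+56)(w+6) + (0)
The last nonzero remainder w+6 is already monic.

w+6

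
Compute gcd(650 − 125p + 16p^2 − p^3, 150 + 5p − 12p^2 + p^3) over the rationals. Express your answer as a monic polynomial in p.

−10 + p

Euclidean algorithm in ℚ[p]:
  −p^3 + 16p^2 − 125p + 650 = (−1)(p^3 − 12p^2 + 5p + 150) + (4p^2 − 120p + 800)
  p^3 − 12p^2 + 5p + 150 = ((1/4)p + 9/2)(4p^2 − 120p + 800) + (345p − 3450)
  4p^2 − 120p + 800 = ((4/345)p − 16/69)(345p − 3450) + (0)
Last nonzero remainder: 345p − 3450. Dividing through by 345 gives the monic gcd p − 10.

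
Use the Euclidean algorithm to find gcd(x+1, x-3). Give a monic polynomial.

Apply the Euclidean algorithm:
  x+1 = (x-3) + (4)
  x-3 = ((1/4)x-3/4)(4) + (0)
The last nonzero remainder is the constant 4, so the polynomials are coprime and gcd = 1.

1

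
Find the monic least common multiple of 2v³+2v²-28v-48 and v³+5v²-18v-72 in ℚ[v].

Apply the Euclidean algorithm:
  2v³+2v²-28v-48 = (2)(v³+5v²-18v-72) + (-8v²+8v+96)
  v³+5v²-18v-72 = (-(1/8)v-3/4)(-8v²+8v+96) + (0)
Last nonzero remainder: -8v²+8v+96. Dividing through by -8 gives the monic gcd v²-v-12.
Then lcm(f, g) = f·g / gcd(f, g); expanding and making the result monic gives the answer.

v⁴+7v³-8v²-108v-144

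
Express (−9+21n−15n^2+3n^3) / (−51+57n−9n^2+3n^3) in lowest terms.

Euclidean algorithm in ℚ[n]:
  3n^3−15n^2+21n−9 = (3n^3−9n^2+57n−51) + (−6n^2−36n+42)
  3n^3−9n^2+57n−51 = (−(1/2)n+9/2)(−6n^2−36n+42) + (240n−240)
  −6n^2−36n+42 = (−(1/40)n−7/40)(240n−240) + (0)
Last nonzero remainder: 240n−240. Dividing through by 240 gives the monic gcd n−1.
Cancel n−1 from numerator and denominator to get the reduced form.

(3−4n+n^2)/(17−2n+n^2)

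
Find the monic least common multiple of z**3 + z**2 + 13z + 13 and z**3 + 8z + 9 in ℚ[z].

z**5 + 21z**3 + 9z**2 + 104z + 117

Apply the Euclidean algorithm:
  z**3 + z**2 + 13z + 13 = (z**3 + 8z + 9) + (z**2 + 5z + 4)
  z**3 + 8z + 9 = (z - 5)(z**2 + 5z + 4) + (29z + 29)
  z**2 + 5z + 4 = ((1/29)z + 4/29)(29z + 29) + (0)
Last nonzero remainder: 29z + 29. Dividing through by 29 gives the monic gcd z + 1.
Then lcm(f, g) = f·g / gcd(f, g); expanding and making the result monic gives the answer.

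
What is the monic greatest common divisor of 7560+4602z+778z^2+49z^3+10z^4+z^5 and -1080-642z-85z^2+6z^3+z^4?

108+75z+16z^2+z^3

Euclidean algorithm in ℚ[z]:
  z^5+10z^4+49z^3+778z^2+4602z+7560 = (z+4)(z^4+6z^3-85z^2-642z-1080) + (110z^3+1760z^2+8250z+11880)
  z^4+6z^3-85z^2-642z-1080 = ((1/110)z-1/11)(110z^3+1760z^2+8250z+11880) + (0)
Last nonzero remainder: 110z^3+1760z^2+8250z+11880. Dividing through by 110 gives the monic gcd z^3+16z^2+75z+108.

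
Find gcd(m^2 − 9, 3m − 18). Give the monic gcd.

1

Repeated division with remainder:
  m^2 − 9 = ((1/3)m + 2)(3m − 18) + (27)
  3m − 18 = ((1/9)m − 2/3)(27) + (0)
The last nonzero remainder is the constant 27, so the polynomials are coprime and gcd = 1.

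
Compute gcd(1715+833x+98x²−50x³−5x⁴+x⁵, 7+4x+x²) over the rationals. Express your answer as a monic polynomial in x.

7+4x+x²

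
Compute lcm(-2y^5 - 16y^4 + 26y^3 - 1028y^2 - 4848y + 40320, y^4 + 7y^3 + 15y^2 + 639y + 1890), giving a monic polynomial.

Apply the Euclidean algorithm:
  -2y^5 - 16y^4 + 26y^3 - 1028y^2 - 4848y + 40320 = (-2y - 2)(y^4 + 7y^3 + 15y^2 + 639y + 1890) + (70y^3 + 280y^2 + 210y + 44100)
  y^4 + 7y^3 + 15y^2 + 639y + 1890 = ((1/70)y + 3/70)(70y^3 + 280y^2 + 210y + 44100) + (0)
Last nonzero remainder: 70y^3 + 280y^2 + 210y + 44100. Dividing through by 70 gives the monic gcd y^3 + 4y^2 + 3y + 630.
Then lcm(f, g) = f·g / gcd(f, g); expanding and making the result monic gives the answer.

y^6 + 11y^5 + 11y^4 + 475y^3 + 3966y^2 - 12888y - 60480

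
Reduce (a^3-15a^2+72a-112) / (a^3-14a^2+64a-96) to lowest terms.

(a-7)/(a-6)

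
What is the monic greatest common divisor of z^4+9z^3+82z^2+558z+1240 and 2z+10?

Euclidean algorithm in ℚ[z]:
  z^4+9z^3+82z^2+558z+1240 = ((1/2)z^3+2z^2+31z+124)(2z+10) + (0)
Last nonzero remainder: 2z+10. Dividing through by 2 gives the monic gcd z+5.

z+5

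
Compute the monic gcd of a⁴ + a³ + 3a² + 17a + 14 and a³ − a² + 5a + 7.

a³ − a² + 5a + 7

Apply the Euclidean algorithm:
  a⁴ + a³ + 3a² + 17a + 14 = (a + 2)(a³ − a² + 5a + 7) + (0)
The last nonzero remainder a³ − a² + 5a + 7 is already monic.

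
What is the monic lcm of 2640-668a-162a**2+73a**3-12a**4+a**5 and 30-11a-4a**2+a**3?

-5280+3976a-344a**2-308a**3+97a**4-14a**5+a**6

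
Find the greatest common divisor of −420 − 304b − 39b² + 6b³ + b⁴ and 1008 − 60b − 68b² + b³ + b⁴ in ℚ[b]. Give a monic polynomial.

By polynomial division,
  b⁴ + 6b³ − 39b² − 304b − 420 = (b⁴ + b³ − 68b² − 60b + 1008) + (5b³ + 29b² − 244b − 1428)
  b⁴ + b³ − 68b² − 60b + 1008 = ((1/5)b − 24/25)(5b³ + 29b² − 244b − 1428) + ((216/25)b² − (216/25)b − 9072/25)
  5b³ + 29b² − 244b − 1428 = ((125/216)b + 425/108)((216/25)b² − (216/25)b − 9072/25) + (0)
Last nonzero remainder: (216/25)b² − (216/25)b − 9072/25. Dividing through by 216/25 gives the monic gcd b² − b − 42.

−42 − b + b²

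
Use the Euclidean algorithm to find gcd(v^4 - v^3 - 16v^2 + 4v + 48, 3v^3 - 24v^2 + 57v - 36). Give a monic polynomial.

v - 4

Apply the Euclidean algorithm:
  v^4 - v^3 - 16v^2 + 4v + 48 = ((1/3)v + 7/3)(3v^3 - 24v^2 + 57v - 36) + (21v^2 - 117v + 132)
  3v^3 - 24v^2 + 57v - 36 = ((1/7)v - 17/49)(21v^2 - 117v + 132) + (-(120/49)v + 480/49)
  21v^2 - 117v + 132 = (-(343/40)v + 539/40)(-(120/49)v + 480/49) + (0)
Last nonzero remainder: -(120/49)v + 480/49. Dividing through by -120/49 gives the monic gcd v - 4.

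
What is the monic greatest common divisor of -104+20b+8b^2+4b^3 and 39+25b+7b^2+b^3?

13+4b+b^2

Repeated division with remainder:
  4b^3+8b^2+20b-104 = (4)(b^3+7b^2+25b+39) + (-20b^2-80b-260)
  b^3+7b^2+25b+39 = (-(1/20)b-3/20)(-20b^2-80b-260) + (0)
Last nonzero remainder: -20b^2-80b-260. Dividing through by -20 gives the monic gcd b^2+4b+13.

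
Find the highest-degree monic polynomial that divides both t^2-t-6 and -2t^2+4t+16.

Euclidean algorithm in ℚ[t]:
  t^2-t-6 = (-1/2)(-2t^2+4t+16) + (t+2)
  -2t^2+4t+16 = (-2t+8)(t+2) + (0)
The last nonzero remainder t+2 is already monic.

t+2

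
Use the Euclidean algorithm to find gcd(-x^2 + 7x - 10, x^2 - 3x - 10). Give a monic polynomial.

Euclidean algorithm in ℚ[x]:
  -x^2 + 7x - 10 = (-1)(x^2 - 3x - 10) + (4x - 20)
  x^2 - 3x - 10 = ((1/4)x + 1/2)(4x - 20) + (0)
Last nonzero remainder: 4x - 20. Dividing through by 4 gives the monic gcd x - 5.

x - 5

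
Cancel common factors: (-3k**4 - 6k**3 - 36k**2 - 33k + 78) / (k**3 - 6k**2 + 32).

(-3k**3 - 36k + 39)/(k**2 - 8k + 16)

Apply the Euclidean algorithm:
  -3k**4 - 6k**3 - 36k**2 - 33k + 78 = (-3k - 24)(k**3 - 6k**2 + 32) + (-180k**2 + 63k + 846)
  k**3 - 6k**2 + 32 = (-(1/180)k + 113/3600)(-180k**2 + 63k + 846) + ((1089/400)k + 1089/200)
  -180k**2 + 63k + 846 = (-(8000/121)k + 18800/121)((1089/400)k + 1089/200) + (0)
Last nonzero remainder: (1089/400)k + 1089/200. Dividing through by 1089/400 gives the monic gcd k + 2.
Cancel k + 2 from numerator and denominator to get the reduced form.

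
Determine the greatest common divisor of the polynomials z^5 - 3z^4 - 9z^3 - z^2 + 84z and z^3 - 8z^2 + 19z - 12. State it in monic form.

z^2 - 7z + 12

Repeated division with remainder:
  z^5 - 3z^4 - 9z^3 - z^2 + 84z = (z^2 + 5z + 12)(z^3 - 8z^2 + 19z - 12) + (12z^2 - 84z + 144)
  z^3 - 8z^2 + 19z - 12 = ((1/12)z - 1/12)(12z^2 - 84z + 144) + (0)
Last nonzero remainder: 12z^2 - 84z + 144. Dividing through by 12 gives the monic gcd z^2 - 7z + 12.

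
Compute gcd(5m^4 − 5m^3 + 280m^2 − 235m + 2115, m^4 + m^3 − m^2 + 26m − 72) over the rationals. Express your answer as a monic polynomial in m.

Euclidean algorithm in ℚ[m]:
  5m^4 − 5m^3 + 280m^2 − 235m + 2115 = (5)(m^4 + m^3 − m^2 + 26m − 72) + (−10m^3 + 285m^2 − 365m + 2475)
  m^4 + m^3 − m^2 + 26m − 72 = (−(1/10)m − 59/20)(−10m^3 + 285m^2 − 365m + 2475) + ((3213/4)m^2 − (3213/4)m + 28917/4)
  −10m^3 + 285m^2 − 365m + 2475 = (−(40/3213)m + 1100/3213)((3213/4)m^2 − (3213/4)m + 28917/4) + (0)
Last nonzero remainder: (3213/4)m^2 − (3213/4)m + 28917/4. Dividing through by 3213/4 gives the monic gcd m^2 − m + 9.

m^2 − m + 9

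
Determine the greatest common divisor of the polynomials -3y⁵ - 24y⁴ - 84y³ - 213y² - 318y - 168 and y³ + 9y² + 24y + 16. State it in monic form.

Apply the Euclidean algorithm:
  -3y⁵ - 24y⁴ - 84y³ - 213y² - 318y - 168 = (-3y² + 3y - 39)(y³ + 9y² + 24y + 16) + (114y² + 570y + 456)
  y³ + 9y² + 24y + 16 = ((1/114)y + 2/57)(114y² + 570y + 456) + (0)
Last nonzero remainder: 114y² + 570y + 456. Dividing through by 114 gives the monic gcd y² + 5y + 4.

y² + 5y + 4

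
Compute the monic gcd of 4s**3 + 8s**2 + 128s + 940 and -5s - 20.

1

Euclidean algorithm in ℚ[s]:
  4s**3 + 8s**2 + 128s + 940 = (-(4/5)s**2 + (8/5)s - 32)(-5s - 20) + (300)
  -5s - 20 = (-(1/60)s - 1/15)(300) + (0)
The last nonzero remainder is the constant 300, so the polynomials are coprime and gcd = 1.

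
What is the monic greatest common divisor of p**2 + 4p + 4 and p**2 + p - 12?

1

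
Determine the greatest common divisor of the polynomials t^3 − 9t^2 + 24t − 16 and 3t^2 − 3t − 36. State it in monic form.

t − 4

Apply the Euclidean algorithm:
  t^3 − 9t^2 + 24t − 16 = ((1/3)t − 8/3)(3t^2 − 3t − 36) + (28t − 112)
  3t^2 − 3t − 36 = ((3/28)t + 9/28)(28t − 112) + (0)
Last nonzero remainder: 28t − 112. Dividing through by 28 gives the monic gcd t − 4.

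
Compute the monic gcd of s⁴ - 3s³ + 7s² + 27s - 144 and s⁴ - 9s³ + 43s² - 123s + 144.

By polynomial division,
  s⁴ - 3s³ + 7s² + 27s - 144 = (s⁴ - 9s³ + 43s² - 123s + 144) + (6s³ - 36s² + 150s - 288)
  s⁴ - 9s³ + 43s² - 123s + 144 = ((1/6)s - 1/2)(6s³ - 36s² + 150s - 288) + (0)
Last nonzero remainder: 6s³ - 36s² + 150s - 288. Dividing through by 6 gives the monic gcd s³ - 6s² + 25s - 48.

s³ - 6s² + 25s - 48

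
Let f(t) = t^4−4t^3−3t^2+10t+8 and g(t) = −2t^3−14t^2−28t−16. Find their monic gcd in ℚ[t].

Repeated division with remainder:
  t^4−4t^3−3t^2+10t+8 = (−(1/2)t+11/2)(−2t^3−14t^2−28t−16) + (60t^2+156t+96)
  −2t^3−14t^2−28t−16 = (−(1/30)t−11/75)(60t^2+156t+96) + (−(48/25)t−48/25)
  60t^2+156t+96 = (−(125/4)t−50)(−(48/25)t−48/25) + (0)
Last nonzero remainder: −(48/25)t−48/25. Dividing through by −48/25 gives the monic gcd t+1.

t+1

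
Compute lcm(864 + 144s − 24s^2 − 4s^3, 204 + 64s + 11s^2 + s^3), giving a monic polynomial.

Apply the Euclidean algorithm:
  −4s^3 − 24s^2 + 144s + 864 = (−4)(s^3 + 11s^2 + 64s + 204) + (20s^2 + 400s + 1680)
  s^3 + 11s^2 + 64s + 204 = ((1/20)s − 9/20)(20s^2 + 400s + 1680) + (160s + 960)
  20s^2 + 400s + 1680 = ((1/8)s + 7/4)(160s + 960) + (0)
Last nonzero remainder: 160s + 960. Dividing through by 160 gives the monic gcd s + 6.
Then lcm(f, g) = f·g / gcd(f, g); expanding and making the result monic gives the answer.

−7344 − 2304s − 192s^2 + 28s^3 + 11s^4 + s^5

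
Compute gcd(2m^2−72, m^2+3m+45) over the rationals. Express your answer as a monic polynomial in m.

1

Repeated division with remainder:
  2m^2−72 = (2)(m^2+3m+45) + (−6m−162)
  m^2+3m+45 = (−(1/6)m+4)(−6m−162) + (693)
  −6m−162 = (−(2/231)m−18/77)(693) + (0)
The last nonzero remainder is the constant 693, so the polynomials are coprime and gcd = 1.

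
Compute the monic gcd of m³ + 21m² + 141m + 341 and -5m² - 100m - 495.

By polynomial division,
  m³ + 21m² + 141m + 341 = (-(1/5)m - 1/5)(-5m² - 100m - 495) + (22m + 242)
  -5m² - 100m - 495 = (-(5/22)m - 45/22)(22m + 242) + (0)
Last nonzero remainder: 22m + 242. Dividing through by 22 gives the monic gcd m + 11.

m + 11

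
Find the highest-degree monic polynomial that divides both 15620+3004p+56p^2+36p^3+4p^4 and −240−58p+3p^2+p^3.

5+p

Apply the Euclidean algorithm:
  4p^4+36p^3+56p^2+3004p+15620 = (4p+24)(p^3+3p^2−58p−240) + (216p^2+5356p+21380)
  p^3+3p^2−58p−240 = ((1/216)p−1177/11664)(216p^2+5356p+21380) + ((1118245/2916)p+5591225/2916)
  216p^2+5356p+21380 = ((629856/1118245)p+12468816/1118245)((1118245/2916)p+5591225/2916) + (0)
Last nonzero remainder: (1118245/2916)p+5591225/2916. Dividing through by 1118245/2916 gives the monic gcd p+5.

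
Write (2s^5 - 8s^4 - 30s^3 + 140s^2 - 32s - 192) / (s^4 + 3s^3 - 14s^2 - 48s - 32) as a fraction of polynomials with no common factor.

(2s^2 - 10s + 12)/(s + 2)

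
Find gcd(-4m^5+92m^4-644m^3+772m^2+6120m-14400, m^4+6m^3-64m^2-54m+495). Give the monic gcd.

By polynomial division,
  -4m^5+92m^4-644m^3+772m^2+6120m-14400 = (-4m+116)(m^4+6m^3-64m^2-54m+495) + (-1596m^3+7980m^2+14364m-71820)
  m^4+6m^3-64m^2-54m+495 = (-(1/1596)m-11/1596)(-1596m^3+7980m^2+14364m-71820) + (0)
Last nonzero remainder: -1596m^3+7980m^2+14364m-71820. Dividing through by -1596 gives the monic gcd m^3-5m^2-9m+45.

m^3-5m^2-9m+45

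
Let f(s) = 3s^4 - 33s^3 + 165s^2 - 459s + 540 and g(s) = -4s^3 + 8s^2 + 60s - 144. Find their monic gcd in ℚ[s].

s - 3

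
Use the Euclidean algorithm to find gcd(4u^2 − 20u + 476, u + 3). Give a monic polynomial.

1

Apply the Euclidean algorithm:
  4u^2 − 20u + 476 = (4u − 32)(u + 3) + (572)
  u + 3 = ((1/572)u + 3/572)(572) + (0)
The last nonzero remainder is the constant 572, so the polynomials are coprime and gcd = 1.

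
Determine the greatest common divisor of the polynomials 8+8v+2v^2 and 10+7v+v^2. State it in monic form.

2+v

Apply the Euclidean algorithm:
  2v^2+8v+8 = (2)(v^2+7v+10) + (-6v-12)
  v^2+7v+10 = (-(1/6)v-5/6)(-6v-12) + (0)
Last nonzero remainder: -6v-12. Dividing through by -6 gives the monic gcd v+2.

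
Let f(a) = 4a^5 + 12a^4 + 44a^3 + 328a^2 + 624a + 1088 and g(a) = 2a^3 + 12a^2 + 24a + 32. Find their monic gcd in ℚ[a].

Repeated division with remainder:
  4a^5 + 12a^4 + 44a^3 + 328a^2 + 624a + 1088 = (2a^2 - 6a + 34)(2a^3 + 12a^2 + 24a + 32) + (0)
Last nonzero remainder: 2a^3 + 12a^2 + 24a + 32. Dividing through by 2 gives the monic gcd a^3 + 6a^2 + 12a + 16.

a^3 + 6a^2 + 12a + 16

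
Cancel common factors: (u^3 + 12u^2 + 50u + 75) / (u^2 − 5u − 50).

Repeated division with remainder:
  u^3 + 12u^2 + 50u + 75 = (u + 17)(u^2 − 5u − 50) + (185u + 925)
  u^2 − 5u − 50 = ((1/185)u − 2/37)(185u + 925) + (0)
Last nonzero remainder: 185u + 925. Dividing through by 185 gives the monic gcd u + 5.
Cancel u + 5 from numerator and denominator to get the reduced form.

(u^2 + 7u + 15)/(u − 10)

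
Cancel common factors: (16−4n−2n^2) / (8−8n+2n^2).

Euclidean algorithm in ℚ[n]:
  −2n^2−4n+16 = (−1)(2n^2−8n+8) + (−12n+24)
  2n^2−8n+8 = (−(1/6)n+1/3)(−12n+24) + (0)
Last nonzero remainder: −12n+24. Dividing through by −12 gives the monic gcd n−2.
Cancel n−2 from numerator and denominator to get the reduced form.

(−4−n)/(−2+n)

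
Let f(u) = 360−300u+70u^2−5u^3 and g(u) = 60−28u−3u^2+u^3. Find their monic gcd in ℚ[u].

Apply the Euclidean algorithm:
  −5u^3+70u^2−300u+360 = (−5)(u^3−3u^2−28u+60) + (55u^2−440u+660)
  u^3−3u^2−28u+60 = ((1/55)u+1/11)(55u^2−440u+660) + (0)
Last nonzero remainder: 55u^2−440u+660. Dividing through by 55 gives the monic gcd u^2−8u+12.

12−8u+u^2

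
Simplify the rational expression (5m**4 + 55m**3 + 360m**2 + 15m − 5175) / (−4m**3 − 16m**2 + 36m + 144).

Repeated division with remainder:
  5m**4 + 55m**3 + 360m**2 + 15m − 5175 = (−(5/4)m − 35/4)(−4m**3 − 16m**2 + 36m + 144) + (265m**2 + 510m − 3915)
  −4m**3 − 16m**2 + 36m + 144 = (−(4/265)m − 88/2809)(265m**2 + 510m − 3915) + (−(19992/2809)m + 59976/2809)
  265m**2 + 510m − 3915 = (−(744385/19992)m − 1221915/6664)(−(19992/2809)m + 59976/2809) + (0)
Last nonzero remainder: −(19992/2809)m + 59976/2809. Dividing through by −19992/2809 gives the monic gcd m − 3.
Cancel m − 3 from numerator and denominator to get the reduced form.

(−5m**3 − 70m**2 − 570m − 1725)/(4m**2 + 28m + 48)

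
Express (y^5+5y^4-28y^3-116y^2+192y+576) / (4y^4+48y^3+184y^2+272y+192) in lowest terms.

(y^3-5y^2-2y+24)/(4y^2+8y+8)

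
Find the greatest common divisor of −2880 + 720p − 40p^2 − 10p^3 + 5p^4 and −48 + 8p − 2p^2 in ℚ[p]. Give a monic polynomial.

By polynomial division,
  5p^4 − 10p^3 − 40p^2 + 720p − 2880 = (−(5/2)p^2 − 5p + 60)(−2p^2 + 8p − 48) + (0)
Last nonzero remainder: −2p^2 + 8p − 48. Dividing through by −2 gives the monic gcd p^2 − 4p + 24.

24 − 4p + p^2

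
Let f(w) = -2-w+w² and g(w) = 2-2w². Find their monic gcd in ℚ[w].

1+w

Repeated division with remainder:
  w²-w-2 = (-1/2)(-2w²+2) + (-w-1)
  -2w²+2 = (2w-2)(-w-1) + (0)
Last nonzero remainder: -w-1. Dividing through by -1 gives the monic gcd w+1.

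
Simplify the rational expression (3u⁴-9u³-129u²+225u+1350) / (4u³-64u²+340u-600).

Euclidean algorithm in ℚ[u]:
  3u⁴-9u³-129u²+225u+1350 = ((3/4)u+39/4)(4u³-64u²+340u-600) + (240u²-2640u+7200)
  4u³-64u²+340u-600 = ((1/60)u-1/12)(240u²-2640u+7200) + (0)
Last nonzero remainder: 240u²-2640u+7200. Dividing through by 240 gives the monic gcd u²-11u+30.
Cancel u²-11u+30 from numerator and denominator to get the reduced form.

(3u²+24u+45)/(4u-20)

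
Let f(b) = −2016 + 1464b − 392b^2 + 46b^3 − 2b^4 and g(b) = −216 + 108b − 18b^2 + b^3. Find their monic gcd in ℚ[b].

Euclidean algorithm in ℚ[b]:
  −2b^4 + 46b^3 − 392b^2 + 1464b − 2016 = (−2b + 10)(b^3 − 18b^2 + 108b − 216) + (4b^2 − 48b + 144)
  b^3 − 18b^2 + 108b − 216 = ((1/4)b − 3/2)(4b^2 − 48b + 144) + (0)
Last nonzero remainder: 4b^2 − 48b + 144. Dividing through by 4 gives the monic gcd b^2 − 12b + 36.

36 − 12b + b^2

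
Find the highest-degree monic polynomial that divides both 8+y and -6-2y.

1

By polynomial division,
  y+8 = (-1/2)(-2y-6) + (5)
  -2y-6 = (-(2/5)y-6/5)(5) + (0)
The last nonzero remainder is the constant 5, so the polynomials are coprime and gcd = 1.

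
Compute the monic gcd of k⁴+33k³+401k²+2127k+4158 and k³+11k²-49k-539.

Euclidean algorithm in ℚ[k]:
  k⁴+33k³+401k²+2127k+4158 = (k+22)(k³+11k²-49k-539) + (208k²+3744k+16016)
  k³+11k²-49k-539 = ((1/208)k-7/208)(208k²+3744k+16016) + (0)
Last nonzero remainder: 208k²+3744k+16016. Dividing through by 208 gives the monic gcd k²+18k+77.

k²+18k+77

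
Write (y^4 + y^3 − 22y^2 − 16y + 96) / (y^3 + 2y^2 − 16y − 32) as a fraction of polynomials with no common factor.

(y^2 + y − 6)/(y + 2)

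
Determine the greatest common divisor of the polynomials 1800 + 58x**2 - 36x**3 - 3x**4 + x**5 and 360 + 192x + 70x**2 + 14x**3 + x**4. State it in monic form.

By polynomial division,
  x**5 - 3x**4 - 36x**3 + 58x**2 + 1800 = (x - 17)(x**4 + 14x**3 + 70x**2 + 192x + 360) + (132x**3 + 1056x**2 + 2904x + 7920)
  x**4 + 14x**3 + 70x**2 + 192x + 360 = ((1/132)x + 1/22)(132x**3 + 1056x**2 + 2904x + 7920) + (0)
Last nonzero remainder: 132x**3 + 1056x**2 + 2904x + 7920. Dividing through by 132 gives the monic gcd x**3 + 8x**2 + 22x + 60.

60 + 22x + 8x**2 + x**3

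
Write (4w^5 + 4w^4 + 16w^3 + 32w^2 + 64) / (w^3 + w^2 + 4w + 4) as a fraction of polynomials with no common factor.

(4w^3 + 4w^2 + 16)/(w + 1)

Euclidean algorithm in ℚ[w]:
  4w^5 + 4w^4 + 16w^3 + 32w^2 + 64 = (4w^2)(w^3 + w^2 + 4w + 4) + (16w^2 + 64)
  w^3 + w^2 + 4w + 4 = ((1/16)w + 1/16)(16w^2 + 64) + (0)
Last nonzero remainder: 16w^2 + 64. Dividing through by 16 gives the monic gcd w^2 + 4.
Cancel w^2 + 4 from numerator and denominator to get the reduced form.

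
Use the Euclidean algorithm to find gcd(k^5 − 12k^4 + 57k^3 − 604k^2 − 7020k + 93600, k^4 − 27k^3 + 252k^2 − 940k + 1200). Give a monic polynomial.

k^2 − 20k + 100

Apply the Euclidean algorithm:
  k^5 − 12k^4 + 57k^3 − 604k^2 − 7020k + 93600 = (k + 15)(k^4 − 27k^3 + 252k^2 − 940k + 1200) + (210k^3 − 3444k^2 + 5880k + 75600)
  k^4 − 27k^3 + 252k^2 − 940k + 1200 = ((1/210)k − 53/1050)(210k^3 − 3444k^2 + 5880k + 75600) + ((1254/25)k^2 − (5016/5)k + 5016)
  210k^3 − 3444k^2 + 5880k + 75600 = ((875/209)k + 3150/209)((1254/25)k^2 − (5016/5)k + 5016) + (0)
Last nonzero remainder: (1254/25)k^2 − (5016/5)k + 5016. Dividing through by 1254/25 gives the monic gcd k^2 − 20k + 100.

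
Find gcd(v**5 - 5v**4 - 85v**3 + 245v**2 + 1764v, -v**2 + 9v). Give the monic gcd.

By polynomial division,
  v**5 - 5v**4 - 85v**3 + 245v**2 + 1764v = (-v**3 - 4v**2 + 49v + 196)(-v**2 + 9v) + (0)
Last nonzero remainder: -v**2 + 9v. Dividing through by -1 gives the monic gcd v**2 - 9v.

v**2 - 9v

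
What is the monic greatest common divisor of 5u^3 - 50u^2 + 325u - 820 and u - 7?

Euclidean algorithm in ℚ[u]:
  5u^3 - 50u^2 + 325u - 820 = (5u^2 - 15u + 220)(u - 7) + (720)
  u - 7 = ((1/720)u - 7/720)(720) + (0)
The last nonzero remainder is the constant 720, so the polynomials are coprime and gcd = 1.

1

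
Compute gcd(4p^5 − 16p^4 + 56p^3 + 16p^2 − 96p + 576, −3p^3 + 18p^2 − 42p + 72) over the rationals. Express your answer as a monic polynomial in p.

Repeated division with remainder:
  4p^5 − 16p^4 + 56p^3 + 16p^2 − 96p + 576 = (−(4/3)p^2 − (8/3)p − 16)(−3p^3 + 18p^2 − 42p + 72) + (288p^2 − 576p + 1728)
  −3p^3 + 18p^2 − 42p + 72 = (−(1/96)p + 1/24)(288p^2 − 576p + 1728) + (0)
Last nonzero remainder: 288p^2 − 576p + 1728. Dividing through by 288 gives the monic gcd p^2 − 2p + 6.

p^2 − 2p + 6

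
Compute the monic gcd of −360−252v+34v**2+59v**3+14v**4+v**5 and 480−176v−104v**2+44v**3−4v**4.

−4+v**2

Repeated division with remainder:
  v**5+14v**4+59v**3+34v**2−252v−360 = (−(1/4)v−25/4)(−4v**4+44v**3−104v**2−176v+480) + (308v**3−660v**2−1232v+2640)
  −4v**4+44v**3−104v**2−176v+480 = (−(1/77)v+62/539)(308v**3−660v**2−1232v+2640) + (−(2160/49)v**2+8640/49)
  308v**3−660v**2−1232v+2640 = (−(3773/540)v+539/36)(−(2160/49)v**2+8640/49) + (0)
Last nonzero remainder: −(2160/49)v**2+8640/49. Dividing through by −2160/49 gives the monic gcd v**2−4.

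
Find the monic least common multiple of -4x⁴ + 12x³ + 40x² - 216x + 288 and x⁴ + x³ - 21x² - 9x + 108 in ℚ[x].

Euclidean algorithm in ℚ[x]:
  -4x⁴ + 12x³ + 40x² - 216x + 288 = (-4)(x⁴ + x³ - 21x² - 9x + 108) + (16x³ - 44x² - 252x + 720)
  x⁴ + x³ - 21x² - 9x + 108 = ((1/16)x + 15/64)(16x³ - 44x² - 252x + 720) + ((81/16)x² + (81/16)x - 243/4)
  16x³ - 44x² - 252x + 720 = ((256/81)x - 320/27)((81/16)x² + (81/16)x - 243/4) + (0)
Last nonzero remainder: (81/16)x² + (81/16)x - 243/4. Dividing through by 81/16 gives the monic gcd x² + x - 12.
Then lcm(f, g) = f·g / gcd(f, g); expanding and making the result monic gives the answer.

x⁶ - 3x⁵ - 19x⁴ + 81x³ + 18x² - 486x + 648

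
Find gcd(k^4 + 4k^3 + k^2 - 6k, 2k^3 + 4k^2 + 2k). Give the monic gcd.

Repeated division with remainder:
  k^4 + 4k^3 + k^2 - 6k = ((1/2)k + 1)(2k^3 + 4k^2 + 2k) + (-4k^2 - 8k)
  2k^3 + 4k^2 + 2k = (-(1/2)k)(-4k^2 - 8k) + (2k)
  -4k^2 - 8k = (-2k - 4)(2k) + (0)
Last nonzero remainder: 2k. Dividing through by 2 gives the monic gcd k.

k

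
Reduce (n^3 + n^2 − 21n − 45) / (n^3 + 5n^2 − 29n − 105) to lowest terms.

Repeated division with remainder:
  n^3 + n^2 − 21n − 45 = (n^3 + 5n^2 − 29n − 105) + (−4n^2 + 8n + 60)
  n^3 + 5n^2 − 29n − 105 = (−(1/4)n − 7/4)(−4n^2 + 8n + 60) + (0)
Last nonzero remainder: −4n^2 + 8n + 60. Dividing through by −4 gives the monic gcd n^2 − 2n − 15.
Cancel n^2 − 2n − 15 from numerator and denominator to get the reduced form.

(n + 3)/(n + 7)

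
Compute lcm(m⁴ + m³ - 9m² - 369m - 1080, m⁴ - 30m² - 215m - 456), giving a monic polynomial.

m⁶ + 6m⁵ + 15m⁴ - 395m³ - 3096m² - 12411m - 20520

By polynomial division,
  m⁴ + m³ - 9m² - 369m - 1080 = (m⁴ - 30m² - 215m - 456) + (m³ + 21m² - 154m - 624)
  m⁴ - 30m² - 215m - 456 = (m - 21)(m³ + 21m² - 154m - 624) + (565m² - 2825m - 13560)
  m³ + 21m² - 154m - 624 = ((1/565)m + 26/565)(565m² - 2825m - 13560) + (0)
Last nonzero remainder: 565m² - 2825m - 13560. Dividing through by 565 gives the monic gcd m² - 5m - 24.
Then lcm(f, g) = f·g / gcd(f, g); expanding and making the result monic gives the answer.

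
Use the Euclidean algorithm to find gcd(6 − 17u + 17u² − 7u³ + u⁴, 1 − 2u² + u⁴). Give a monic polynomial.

1 − 2u + u²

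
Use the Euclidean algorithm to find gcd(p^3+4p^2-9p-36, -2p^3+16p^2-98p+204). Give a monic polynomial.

By polynomial division,
  p^3+4p^2-9p-36 = (-1/2)(-2p^3+16p^2-98p+204) + (12p^2-58p+66)
  -2p^3+16p^2-98p+204 = (-(1/6)p+19/36)(12p^2-58p+66) + (-(1015/18)p+1015/6)
  12p^2-58p+66 = (-(216/1015)p+396/1015)(-(1015/18)p+1015/6) + (0)
Last nonzero remainder: -(1015/18)p+1015/6. Dividing through by -1015/18 gives the monic gcd p-3.

p-3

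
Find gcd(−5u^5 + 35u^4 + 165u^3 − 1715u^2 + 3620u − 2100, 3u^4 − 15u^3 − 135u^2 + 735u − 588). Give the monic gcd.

By polynomial division,
  −5u^5 + 35u^4 + 165u^3 − 1715u^2 + 3620u − 2100 = (−(5/3)u + 10/3)(3u^4 − 15u^3 − 135u^2 + 735u − 588) + (−10u^3 − 40u^2 + 190u − 140)
  3u^4 − 15u^3 − 135u^2 + 735u − 588 = (−(3/10)u + 27/10)(−10u^3 − 40u^2 + 190u − 140) + (30u^2 + 180u − 210)
  −10u^3 − 40u^2 + 190u − 140 = (−(1/3)u + 2/3)(30u^2 + 180u − 210) + (0)
Last nonzero remainder: 30u^2 + 180u − 210. Dividing through by 30 gives the monic gcd u^2 + 6u − 7.

u^2 + 6u − 7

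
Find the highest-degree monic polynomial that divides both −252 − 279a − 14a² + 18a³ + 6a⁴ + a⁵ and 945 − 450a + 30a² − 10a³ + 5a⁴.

−63 + 9a + a² + a³

Euclidean algorithm in ℚ[a]:
  a⁵ + 6a⁴ + 18a³ − 14a² − 279a − 252 = ((1/5)a + 8/5)(5a⁴ − 10a³ + 30a² − 450a + 945) + (28a³ + 28a² + 252a − 1764)
  5a⁴ − 10a³ + 30a² − 450a + 945 = ((5/28)a − 15/28)(28a³ + 28a² + 252a − 1764) + (0)
Last nonzero remainder: 28a³ + 28a² + 252a − 1764. Dividing through by 28 gives the monic gcd a³ + a² + 9a − 63.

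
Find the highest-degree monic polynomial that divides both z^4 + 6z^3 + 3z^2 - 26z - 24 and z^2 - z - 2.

z^2 - z - 2

Apply the Euclidean algorithm:
  z^4 + 6z^3 + 3z^2 - 26z - 24 = (z^2 + 7z + 12)(z^2 - z - 2) + (0)
The last nonzero remainder z^2 - z - 2 is already monic.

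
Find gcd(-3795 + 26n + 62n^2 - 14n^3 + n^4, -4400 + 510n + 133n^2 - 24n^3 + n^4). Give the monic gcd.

-55 - 6n + n^2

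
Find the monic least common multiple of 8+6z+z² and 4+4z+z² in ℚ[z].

16+20z+8z²+z³

Apply the Euclidean algorithm:
  z²+6z+8 = (z²+4z+4) + (2z+4)
  z²+4z+4 = ((1/2)z+1)(2z+4) + (0)
Last nonzero remainder: 2z+4. Dividing through by 2 gives the monic gcd z+2.
Then lcm(f, g) = f·g / gcd(f, g); expanding and making the result monic gives the answer.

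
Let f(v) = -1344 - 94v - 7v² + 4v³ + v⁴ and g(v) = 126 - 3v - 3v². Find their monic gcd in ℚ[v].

-42 + v + v²

Apply the Euclidean algorithm:
  v⁴ + 4v³ - 7v² - 94v - 1344 = (-(1/3)v² - v - 32/3)(-3v² - 3v + 126) + (0)
Last nonzero remainder: -3v² - 3v + 126. Dividing through by -3 gives the monic gcd v² + v - 42.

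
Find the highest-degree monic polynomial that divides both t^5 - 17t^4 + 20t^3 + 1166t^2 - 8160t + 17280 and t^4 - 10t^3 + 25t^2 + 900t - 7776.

t^2 + t - 72

Euclidean algorithm in ℚ[t]:
  t^5 - 17t^4 + 20t^3 + 1166t^2 - 8160t + 17280 = (t - 7)(t^4 - 10t^3 + 25t^2 + 900t - 7776) + (-75t^3 + 441t^2 + 5916t - 37152)
  t^4 - 10t^3 + 25t^2 + 900t - 7776 = (-(1/75)t + 103/1875)(-75t^3 + 441t^2 + 5916t - 37152) + ((49784/625)t^2 + (49784/625)t - 3584448/625)
  -75t^3 + 441t^2 + 5916t - 37152 = (-(46875/49784)t + 80625/12446)((49784/625)t^2 + (49784/625)t - 3584448/625) + (0)
Last nonzero remainder: (49784/625)t^2 + (49784/625)t - 3584448/625. Dividing through by 49784/625 gives the monic gcd t^2 + t - 72.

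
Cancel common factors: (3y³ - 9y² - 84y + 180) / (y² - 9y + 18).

(3y² + 9y - 30)/(y - 3)

Apply the Euclidean algorithm:
  3y³ - 9y² - 84y + 180 = (3y + 18)(y² - 9y + 18) + (24y - 144)
  y² - 9y + 18 = ((1/24)y - 1/8)(24y - 144) + (0)
Last nonzero remainder: 24y - 144. Dividing through by 24 gives the monic gcd y - 6.
Cancel y - 6 from numerator and denominator to get the reduced form.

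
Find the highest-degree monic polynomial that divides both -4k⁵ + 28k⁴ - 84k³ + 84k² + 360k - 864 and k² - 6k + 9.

Euclidean algorithm in ℚ[k]:
  -4k⁵ + 28k⁴ - 84k³ + 84k² + 360k - 864 = (-4k³ + 4k² - 24k - 96)(k² - 6k + 9) + (0)
The last nonzero remainder k² - 6k + 9 is already monic.

k² - 6k + 9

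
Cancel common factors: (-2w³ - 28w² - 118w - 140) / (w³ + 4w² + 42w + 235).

(-2w² - 18w - 28)/(w² - w + 47)

Repeated division with remainder:
  -2w³ - 28w² - 118w - 140 = (-2)(w³ + 4w² + 42w + 235) + (-20w² - 34w + 330)
  w³ + 4w² + 42w + 235 = (-(1/20)w - 23/200)(-20w² - 34w + 330) + ((5459/100)w + 5459/20)
  -20w² - 34w + 330 = (-(2000/5459)w + 6600/5459)((5459/100)w + 5459/20) + (0)
Last nonzero remainder: (5459/100)w + 5459/20. Dividing through by 5459/100 gives the monic gcd w + 5.
Cancel w + 5 from numerator and denominator to get the reduced form.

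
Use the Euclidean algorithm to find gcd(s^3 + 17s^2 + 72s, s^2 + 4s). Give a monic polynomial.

s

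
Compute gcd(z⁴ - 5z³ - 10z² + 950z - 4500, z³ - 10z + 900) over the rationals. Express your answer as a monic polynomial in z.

z³ - 10z + 900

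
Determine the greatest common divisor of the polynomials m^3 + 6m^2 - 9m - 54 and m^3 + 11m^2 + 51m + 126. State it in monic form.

m + 6

Apply the Euclidean algorithm:
  m^3 + 6m^2 - 9m - 54 = (m^3 + 11m^2 + 51m + 126) + (-5m^2 - 60m - 180)
  m^3 + 11m^2 + 51m + 126 = (-(1/5)m + 1/5)(-5m^2 - 60m - 180) + (27m + 162)
  -5m^2 - 60m - 180 = (-(5/27)m - 10/9)(27m + 162) + (0)
Last nonzero remainder: 27m + 162. Dividing through by 27 gives the monic gcd m + 6.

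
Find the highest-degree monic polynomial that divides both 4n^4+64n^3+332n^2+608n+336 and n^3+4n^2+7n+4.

n+1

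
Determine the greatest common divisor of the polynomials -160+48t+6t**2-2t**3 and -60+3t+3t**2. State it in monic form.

By polynomial division,
  -2t**3+6t**2+48t-160 = (-(2/3)t+8/3)(3t**2+3t-60) + (0)
Last nonzero remainder: 3t**2+3t-60. Dividing through by 3 gives the monic gcd t**2+t-20.

-20+t+t**2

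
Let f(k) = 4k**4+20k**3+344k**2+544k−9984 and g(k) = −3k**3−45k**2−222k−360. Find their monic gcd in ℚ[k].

k+6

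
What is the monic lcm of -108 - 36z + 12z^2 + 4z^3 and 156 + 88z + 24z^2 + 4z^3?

-351 - 198z - 15z^2 + 13z^3 + 6z^4 + z^5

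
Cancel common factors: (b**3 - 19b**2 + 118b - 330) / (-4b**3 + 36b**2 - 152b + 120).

Repeated division with remainder:
  b**3 - 19b**2 + 118b - 330 = (-1/4)(-4b**3 + 36b**2 - 152b + 120) + (-10b**2 + 80b - 300)
  -4b**3 + 36b**2 - 152b + 120 = ((2/5)b - 2/5)(-10b**2 + 80b - 300) + (0)
Last nonzero remainder: -10b**2 + 80b - 300. Dividing through by -10 gives the monic gcd b**2 - 8b + 30.
Cancel b**2 - 8b + 30 from numerator and denominator to get the reduced form.

(-b + 11)/(4b - 4)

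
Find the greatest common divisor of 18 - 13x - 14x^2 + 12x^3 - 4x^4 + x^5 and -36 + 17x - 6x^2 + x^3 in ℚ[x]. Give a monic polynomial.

9 - 2x + x^2

Apply the Euclidean algorithm:
  x^5 - 4x^4 + 12x^3 - 14x^2 - 13x + 18 = (x^2 + 2x + 7)(x^3 - 6x^2 + 17x - 36) + (30x^2 - 60x + 270)
  x^3 - 6x^2 + 17x - 36 = ((1/30)x - 2/15)(30x^2 - 60x + 270) + (0)
Last nonzero remainder: 30x^2 - 60x + 270. Dividing through by 30 gives the monic gcd x^2 - 2x + 9.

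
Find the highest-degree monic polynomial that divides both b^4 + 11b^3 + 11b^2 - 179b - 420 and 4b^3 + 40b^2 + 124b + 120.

b^2 + 8b + 15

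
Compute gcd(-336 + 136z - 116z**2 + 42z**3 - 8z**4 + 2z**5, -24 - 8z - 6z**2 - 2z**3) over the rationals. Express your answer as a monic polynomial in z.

Euclidean algorithm in ℚ[z]:
  2z**5 - 8z**4 + 42z**3 - 116z**2 + 136z - 336 = (-z**2 + 7z - 38)(-2z**3 - 6z**2 - 8z - 24) + (-312z**2 - 1248)
  -2z**3 - 6z**2 - 8z - 24 = ((1/156)z + 1/52)(-312z**2 - 1248) + (0)
Last nonzero remainder: -312z**2 - 1248. Dividing through by -312 gives the monic gcd z**2 + 4.

4 + z**2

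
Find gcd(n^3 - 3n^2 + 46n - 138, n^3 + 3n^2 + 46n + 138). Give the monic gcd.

Repeated division with remainder:
  n^3 - 3n^2 + 46n - 138 = (n^3 + 3n^2 + 46n + 138) + (-6n^2 - 276)
  n^3 + 3n^2 + 46n + 138 = (-(1/6)n - 1/2)(-6n^2 - 276) + (0)
Last nonzero remainder: -6n^2 - 276. Dividing through by -6 gives the monic gcd n^2 + 46.

n^2 + 46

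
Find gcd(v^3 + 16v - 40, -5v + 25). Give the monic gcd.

1

Apply the Euclidean algorithm:
  v^3 + 16v - 40 = (-(1/5)v^2 - v - 41/5)(-5v + 25) + (165)
  -5v + 25 = (-(1/33)v + 5/33)(165) + (0)
The last nonzero remainder is the constant 165, so the polynomials are coprime and gcd = 1.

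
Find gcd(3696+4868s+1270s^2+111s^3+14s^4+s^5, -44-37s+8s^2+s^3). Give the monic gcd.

Euclidean algorithm in ℚ[s]:
  s^5+14s^4+111s^3+1270s^2+4868s+3696 = (s^2+6s+100)(s^3+8s^2-37s-44) + (736s^2+8832s+8096)
  s^3+8s^2-37s-44 = ((1/736)s-1/184)(736s^2+8832s+8096) + (0)
Last nonzero remainder: 736s^2+8832s+8096. Dividing through by 736 gives the monic gcd s^2+12s+11.

11+12s+s^2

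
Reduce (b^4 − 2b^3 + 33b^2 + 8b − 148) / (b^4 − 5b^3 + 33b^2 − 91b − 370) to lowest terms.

(b − 2)/(b − 5)

By polynomial division,
  b^4 − 2b^3 + 33b^2 + 8b − 148 = (b^4 − 5b^3 + 33b^2 − 91b − 370) + (3b^3 + 99b + 222)
  b^4 − 5b^3 + 33b^2 − 91b − 370 = ((1/3)b − 5/3)(3b^3 + 99b + 222) + (0)
Last nonzero remainder: 3b^3 + 99b + 222. Dividing through by 3 gives the monic gcd b^3 + 33b + 74.
Cancel b^3 + 33b + 74 from numerator and denominator to get the reduced form.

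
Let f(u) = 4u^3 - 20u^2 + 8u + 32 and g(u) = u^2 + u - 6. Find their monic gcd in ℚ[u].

Apply the Euclidean algorithm:
  4u^3 - 20u^2 + 8u + 32 = (4u - 24)(u^2 + u - 6) + (56u - 112)
  u^2 + u - 6 = ((1/56)u + 3/56)(56u - 112) + (0)
Last nonzero remainder: 56u - 112. Dividing through by 56 gives the monic gcd u - 2.

u - 2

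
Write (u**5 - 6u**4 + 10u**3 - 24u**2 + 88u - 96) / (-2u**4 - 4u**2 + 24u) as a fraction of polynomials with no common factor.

Euclidean algorithm in ℚ[u]:
  u**5 - 6u**4 + 10u**3 - 24u**2 + 88u - 96 = (-(1/2)u + 3)(-2u**4 - 4u**2 + 24u) + (8u**3 + 16u - 96)
  -2u**4 - 4u**2 + 24u = (-(1/4)u)(8u**3 + 16u - 96) + (0)
Last nonzero remainder: 8u**3 + 16u - 96. Dividing through by 8 gives the monic gcd u**3 + 2u - 12.
Cancel u**3 + 2u - 12 from numerator and denominator to get the reduced form.

(-u**2 + 6u - 8)/(2u)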